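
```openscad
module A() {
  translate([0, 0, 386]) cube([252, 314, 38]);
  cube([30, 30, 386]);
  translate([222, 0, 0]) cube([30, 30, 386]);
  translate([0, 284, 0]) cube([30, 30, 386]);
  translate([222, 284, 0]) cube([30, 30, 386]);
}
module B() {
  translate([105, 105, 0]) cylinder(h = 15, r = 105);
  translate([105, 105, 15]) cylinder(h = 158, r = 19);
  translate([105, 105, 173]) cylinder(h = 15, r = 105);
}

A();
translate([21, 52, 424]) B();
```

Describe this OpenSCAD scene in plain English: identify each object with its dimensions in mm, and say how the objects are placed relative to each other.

A is a four-legged stool. The seat is a 252×314×38 mm slab whose top surface is at z = 424 mm; four square legs, each 30×30 mm in cross-section, run from the floor (z = 0) to the underside of the seat, each flush with a corner of the seat.

B is a spool: two coaxial disc flanges of radius 105 mm and thickness 15 mm, joined by a core cylinder of radius 19 mm and height 158 mm. The lower flange rests on z = 0 and the three cylinders share a vertical axis.

The spool is on top of the stool, centred.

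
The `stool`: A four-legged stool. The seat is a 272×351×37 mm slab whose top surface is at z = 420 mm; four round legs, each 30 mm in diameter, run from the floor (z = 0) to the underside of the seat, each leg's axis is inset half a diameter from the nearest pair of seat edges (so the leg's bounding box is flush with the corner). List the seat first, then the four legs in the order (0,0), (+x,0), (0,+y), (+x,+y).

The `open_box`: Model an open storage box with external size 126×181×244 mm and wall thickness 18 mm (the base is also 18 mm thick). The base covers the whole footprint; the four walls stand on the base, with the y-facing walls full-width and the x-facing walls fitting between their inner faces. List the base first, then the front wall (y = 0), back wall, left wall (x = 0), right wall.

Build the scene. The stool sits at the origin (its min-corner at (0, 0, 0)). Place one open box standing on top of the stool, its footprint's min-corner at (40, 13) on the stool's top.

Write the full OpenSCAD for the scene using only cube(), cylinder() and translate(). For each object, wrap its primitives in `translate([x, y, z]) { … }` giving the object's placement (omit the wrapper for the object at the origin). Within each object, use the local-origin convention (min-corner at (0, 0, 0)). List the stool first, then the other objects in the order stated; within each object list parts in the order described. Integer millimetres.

translate([0, 0, 383]) cube([272, 351, 37]);
translate([15, 15, 0]) cylinder(h = 383, r = 15);
translate([257, 15, 0]) cylinder(h = 383, r = 15);
translate([15, 336, 0]) cylinder(h = 383, r = 15);
translate([257, 336, 0]) cylinder(h = 383, r = 15);
translate([40, 13, 420]) {
  cube([126, 181, 18]);
  translate([0, 0, 18]) cube([126, 18, 226]);
  translate([0, 163, 18]) cube([126, 18, 226]);
  translate([0, 18, 18]) cube([18, 145, 226]);
  translate([108, 18, 18]) cube([18, 145, 226]);
}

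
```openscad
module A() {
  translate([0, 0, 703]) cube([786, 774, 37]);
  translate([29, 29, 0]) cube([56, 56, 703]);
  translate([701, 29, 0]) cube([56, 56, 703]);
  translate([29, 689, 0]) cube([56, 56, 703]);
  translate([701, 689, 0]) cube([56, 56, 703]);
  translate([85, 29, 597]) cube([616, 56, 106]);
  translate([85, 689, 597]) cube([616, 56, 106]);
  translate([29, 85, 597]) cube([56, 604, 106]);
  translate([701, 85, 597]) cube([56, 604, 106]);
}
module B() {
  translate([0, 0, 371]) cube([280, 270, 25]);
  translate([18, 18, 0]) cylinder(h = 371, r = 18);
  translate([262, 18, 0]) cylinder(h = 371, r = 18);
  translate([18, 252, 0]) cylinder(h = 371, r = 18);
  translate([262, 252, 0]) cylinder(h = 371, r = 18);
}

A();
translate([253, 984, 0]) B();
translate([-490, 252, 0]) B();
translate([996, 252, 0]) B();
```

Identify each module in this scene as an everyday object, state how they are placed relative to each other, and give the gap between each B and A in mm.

A is a table. B is a stool. Three stools sit around the table at the +y, −x, +x sides. The gap between each stool and the table is 210 mm.

Each stool's nearest face is 210 mm from the table's bounding box.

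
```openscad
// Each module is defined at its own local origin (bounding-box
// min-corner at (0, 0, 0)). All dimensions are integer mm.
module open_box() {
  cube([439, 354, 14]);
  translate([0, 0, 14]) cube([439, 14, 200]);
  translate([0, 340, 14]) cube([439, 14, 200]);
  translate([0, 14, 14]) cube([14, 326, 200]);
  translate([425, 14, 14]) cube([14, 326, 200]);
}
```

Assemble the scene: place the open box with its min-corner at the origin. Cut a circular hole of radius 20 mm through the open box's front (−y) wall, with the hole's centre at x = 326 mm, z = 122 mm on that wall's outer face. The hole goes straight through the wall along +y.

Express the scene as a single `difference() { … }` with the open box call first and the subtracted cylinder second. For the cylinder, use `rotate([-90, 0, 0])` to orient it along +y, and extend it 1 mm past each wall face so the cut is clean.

difference() {
  open_box();
  translate([326, -1, 122]) rotate([-90, 0, 0]) cylinder(h = 16, r = 20);
}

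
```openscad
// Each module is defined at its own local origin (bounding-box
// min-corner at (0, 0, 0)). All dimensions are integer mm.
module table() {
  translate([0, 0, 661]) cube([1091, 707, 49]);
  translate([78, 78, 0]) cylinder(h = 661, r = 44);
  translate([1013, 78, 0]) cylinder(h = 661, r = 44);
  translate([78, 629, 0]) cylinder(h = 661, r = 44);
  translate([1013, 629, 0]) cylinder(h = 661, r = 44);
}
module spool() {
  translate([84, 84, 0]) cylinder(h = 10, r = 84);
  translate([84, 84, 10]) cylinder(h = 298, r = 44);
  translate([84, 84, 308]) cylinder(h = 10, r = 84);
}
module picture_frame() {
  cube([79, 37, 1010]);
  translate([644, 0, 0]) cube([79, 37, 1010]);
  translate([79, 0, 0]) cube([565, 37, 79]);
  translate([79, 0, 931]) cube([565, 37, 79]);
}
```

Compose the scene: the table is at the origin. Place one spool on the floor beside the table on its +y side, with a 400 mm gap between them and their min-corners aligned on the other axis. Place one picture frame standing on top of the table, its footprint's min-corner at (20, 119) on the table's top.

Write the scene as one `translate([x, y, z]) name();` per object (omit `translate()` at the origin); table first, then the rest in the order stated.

table();
translate([0, 1107, 0]) spool();
translate([20, 119, 710]) picture_frame();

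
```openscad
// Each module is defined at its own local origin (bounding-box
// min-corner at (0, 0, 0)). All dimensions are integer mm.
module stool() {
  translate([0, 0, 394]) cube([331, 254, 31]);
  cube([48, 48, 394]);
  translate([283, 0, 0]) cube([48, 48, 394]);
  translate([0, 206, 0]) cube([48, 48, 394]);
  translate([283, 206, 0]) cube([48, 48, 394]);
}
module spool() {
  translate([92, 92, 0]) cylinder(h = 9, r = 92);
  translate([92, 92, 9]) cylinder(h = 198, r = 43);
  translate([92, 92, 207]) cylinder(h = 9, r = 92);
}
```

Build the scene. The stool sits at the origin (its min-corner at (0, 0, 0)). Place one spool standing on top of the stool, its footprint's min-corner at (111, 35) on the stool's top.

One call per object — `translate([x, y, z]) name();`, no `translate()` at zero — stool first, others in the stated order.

stool();
translate([111, 35, 425]) spool();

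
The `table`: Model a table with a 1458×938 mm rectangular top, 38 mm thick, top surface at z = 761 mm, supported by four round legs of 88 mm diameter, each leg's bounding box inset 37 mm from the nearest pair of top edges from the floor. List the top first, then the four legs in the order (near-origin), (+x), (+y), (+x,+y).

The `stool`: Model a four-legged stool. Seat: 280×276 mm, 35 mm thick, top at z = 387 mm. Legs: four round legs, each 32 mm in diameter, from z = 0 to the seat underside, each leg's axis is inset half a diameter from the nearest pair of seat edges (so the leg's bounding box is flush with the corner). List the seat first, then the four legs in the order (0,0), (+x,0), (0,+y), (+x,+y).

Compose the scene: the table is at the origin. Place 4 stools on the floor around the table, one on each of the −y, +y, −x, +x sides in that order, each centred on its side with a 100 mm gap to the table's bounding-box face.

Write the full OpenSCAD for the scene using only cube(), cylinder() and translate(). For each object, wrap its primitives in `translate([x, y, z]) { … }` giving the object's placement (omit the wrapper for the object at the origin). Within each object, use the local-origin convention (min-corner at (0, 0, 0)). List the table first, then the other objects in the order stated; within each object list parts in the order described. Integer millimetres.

translate([0, 0, 723]) cube([1458, 938, 38]);
translate([81, 81, 0]) cylinder(h = 723, r = 44);
translate([1377, 81, 0]) cylinder(h = 723, r = 44);
translate([81, 857, 0]) cylinder(h = 723, r = 44);
translate([1377, 857, 0]) cylinder(h = 723, r = 44);
translate([589, -376, 0]) {
  translate([0, 0, 352]) cube([280, 276, 35]);
  translate([16, 16, 0]) cylinder(h = 352, r = 16);
  translate([264, 16, 0]) cylinder(h = 352, r = 16);
  translate([16, 260, 0]) cylinder(h = 352, r = 16);
  translate([264, 260, 0]) cylinder(h = 352, r = 16);
}
translate([589, 1038, 0]) {
  translate([0, 0, 352]) cube([280, 276, 35]);
  translate([16, 16, 0]) cylinder(h = 352, r = 16);
  translate([264, 16, 0]) cylinder(h = 352, r = 16);
  translate([16, 260, 0]) cylinder(h = 352, r = 16);
  translate([264, 260, 0]) cylinder(h = 352, r = 16);
}
translate([-380, 331, 0]) {
  translate([0, 0, 352]) cube([280, 276, 35]);
  translate([16, 16, 0]) cylinder(h = 352, r = 16);
  translate([264, 16, 0]) cylinder(h = 352, r = 16);
  translate([16, 260, 0]) cylinder(h = 352, r = 16);
  translate([264, 260, 0]) cylinder(h = 352, r = 16);
}
translate([1558, 331, 0]) {
  translate([0, 0, 352]) cube([280, 276, 35]);
  translate([16, 16, 0]) cylinder(h = 352, r = 16);
  translate([264, 16, 0]) cylinder(h = 352, r = 16);
  translate([16, 260, 0]) cylinder(h = 352, r = 16);
  translate([264, 260, 0]) cylinder(h = 352, r = 16);
}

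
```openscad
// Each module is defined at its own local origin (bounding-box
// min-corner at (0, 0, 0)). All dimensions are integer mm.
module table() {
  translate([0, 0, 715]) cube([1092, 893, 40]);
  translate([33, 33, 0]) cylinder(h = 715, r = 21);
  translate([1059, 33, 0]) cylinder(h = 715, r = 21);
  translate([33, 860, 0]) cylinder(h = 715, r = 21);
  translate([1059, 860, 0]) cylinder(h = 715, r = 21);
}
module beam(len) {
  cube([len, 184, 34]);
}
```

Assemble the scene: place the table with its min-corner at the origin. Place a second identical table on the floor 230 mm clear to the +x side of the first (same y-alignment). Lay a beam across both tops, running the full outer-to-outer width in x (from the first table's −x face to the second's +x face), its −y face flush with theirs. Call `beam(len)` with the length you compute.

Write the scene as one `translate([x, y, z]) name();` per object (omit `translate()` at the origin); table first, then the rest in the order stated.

table();
translate([1322, 0, 0]) table();
translate([0, 0, 755]) beam(2414);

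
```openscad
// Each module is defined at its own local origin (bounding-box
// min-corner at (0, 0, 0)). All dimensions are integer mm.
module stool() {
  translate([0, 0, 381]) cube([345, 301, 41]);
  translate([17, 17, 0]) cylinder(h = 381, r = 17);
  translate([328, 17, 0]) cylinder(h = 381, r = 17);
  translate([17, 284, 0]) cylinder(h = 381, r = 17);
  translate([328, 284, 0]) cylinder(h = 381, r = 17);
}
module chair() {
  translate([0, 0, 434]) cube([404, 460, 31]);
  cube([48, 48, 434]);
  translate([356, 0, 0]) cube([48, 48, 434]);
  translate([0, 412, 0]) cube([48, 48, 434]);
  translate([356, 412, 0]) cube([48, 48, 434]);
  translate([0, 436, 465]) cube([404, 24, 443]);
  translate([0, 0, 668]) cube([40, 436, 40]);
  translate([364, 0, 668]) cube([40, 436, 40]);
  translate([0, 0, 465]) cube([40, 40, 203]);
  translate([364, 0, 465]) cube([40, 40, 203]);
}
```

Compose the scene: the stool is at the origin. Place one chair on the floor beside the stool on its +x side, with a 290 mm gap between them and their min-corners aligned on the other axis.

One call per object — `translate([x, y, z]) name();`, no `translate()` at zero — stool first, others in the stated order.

stool();
translate([635, 0, 0]) chair();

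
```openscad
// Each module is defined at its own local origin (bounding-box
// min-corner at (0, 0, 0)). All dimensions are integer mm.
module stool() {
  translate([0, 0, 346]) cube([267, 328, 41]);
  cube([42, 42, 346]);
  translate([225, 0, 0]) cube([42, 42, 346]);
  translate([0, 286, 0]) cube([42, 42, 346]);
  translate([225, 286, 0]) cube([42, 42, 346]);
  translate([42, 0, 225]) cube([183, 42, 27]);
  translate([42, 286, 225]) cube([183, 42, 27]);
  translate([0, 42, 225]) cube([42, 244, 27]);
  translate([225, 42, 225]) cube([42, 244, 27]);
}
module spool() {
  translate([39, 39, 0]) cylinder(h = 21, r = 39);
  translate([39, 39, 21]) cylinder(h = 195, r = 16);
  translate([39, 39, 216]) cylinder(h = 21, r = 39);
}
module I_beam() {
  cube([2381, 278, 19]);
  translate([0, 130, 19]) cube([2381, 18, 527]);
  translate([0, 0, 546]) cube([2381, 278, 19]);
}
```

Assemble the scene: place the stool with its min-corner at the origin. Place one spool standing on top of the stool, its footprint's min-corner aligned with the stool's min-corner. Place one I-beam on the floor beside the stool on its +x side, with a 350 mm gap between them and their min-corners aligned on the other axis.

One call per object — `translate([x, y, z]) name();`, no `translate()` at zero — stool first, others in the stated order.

stool();
translate([0, 0, 387]) spool();
translate([617, 0, 0]) I_beam();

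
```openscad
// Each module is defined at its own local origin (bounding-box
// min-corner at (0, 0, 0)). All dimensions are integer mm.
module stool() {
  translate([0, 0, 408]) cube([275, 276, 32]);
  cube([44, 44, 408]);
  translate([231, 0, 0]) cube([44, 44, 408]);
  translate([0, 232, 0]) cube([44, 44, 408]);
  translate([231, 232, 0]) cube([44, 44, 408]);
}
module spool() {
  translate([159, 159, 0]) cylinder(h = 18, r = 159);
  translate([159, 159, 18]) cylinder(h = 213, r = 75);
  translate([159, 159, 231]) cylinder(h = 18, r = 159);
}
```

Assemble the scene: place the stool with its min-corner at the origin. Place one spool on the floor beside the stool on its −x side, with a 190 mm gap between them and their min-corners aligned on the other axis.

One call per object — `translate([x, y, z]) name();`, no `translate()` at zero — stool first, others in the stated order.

stool();
translate([-508, 0, 0]) spool();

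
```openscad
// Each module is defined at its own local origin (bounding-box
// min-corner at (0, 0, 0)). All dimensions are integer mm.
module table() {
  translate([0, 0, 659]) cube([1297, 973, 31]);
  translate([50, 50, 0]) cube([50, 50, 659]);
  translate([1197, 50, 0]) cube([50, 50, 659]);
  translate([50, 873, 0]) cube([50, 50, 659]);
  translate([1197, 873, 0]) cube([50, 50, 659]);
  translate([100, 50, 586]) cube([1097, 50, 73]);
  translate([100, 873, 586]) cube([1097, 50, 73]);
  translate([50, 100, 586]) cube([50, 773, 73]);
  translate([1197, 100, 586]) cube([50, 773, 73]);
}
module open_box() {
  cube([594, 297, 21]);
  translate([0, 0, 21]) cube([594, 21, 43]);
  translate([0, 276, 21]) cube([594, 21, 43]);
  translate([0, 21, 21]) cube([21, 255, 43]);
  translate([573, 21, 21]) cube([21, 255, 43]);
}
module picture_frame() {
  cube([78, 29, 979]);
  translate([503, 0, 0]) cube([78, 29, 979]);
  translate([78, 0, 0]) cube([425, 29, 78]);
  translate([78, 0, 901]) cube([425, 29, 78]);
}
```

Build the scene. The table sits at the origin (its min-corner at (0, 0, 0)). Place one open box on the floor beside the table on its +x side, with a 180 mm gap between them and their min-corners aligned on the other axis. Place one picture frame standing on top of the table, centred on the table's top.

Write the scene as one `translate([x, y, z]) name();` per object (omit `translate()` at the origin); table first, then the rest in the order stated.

table();
translate([1477, 0, 0]) open_box();
translate([358, 472, 690]) picture_frame();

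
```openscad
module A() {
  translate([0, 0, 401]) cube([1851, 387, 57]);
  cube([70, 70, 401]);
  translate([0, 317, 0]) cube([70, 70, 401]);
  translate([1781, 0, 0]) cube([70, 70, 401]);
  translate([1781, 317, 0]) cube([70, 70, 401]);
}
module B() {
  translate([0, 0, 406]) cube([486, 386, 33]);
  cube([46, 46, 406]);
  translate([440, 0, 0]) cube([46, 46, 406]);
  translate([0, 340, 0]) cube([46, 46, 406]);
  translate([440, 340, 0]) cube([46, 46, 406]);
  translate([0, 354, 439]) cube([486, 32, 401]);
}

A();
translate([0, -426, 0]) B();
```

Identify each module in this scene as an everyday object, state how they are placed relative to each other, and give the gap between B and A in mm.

The chair's nearest face is 40 mm from the bench's −y face.

A is a bench. B is a chair. The chair is on the floor beside the bench on its −y side. The gap between the chair and the bench is 40 mm.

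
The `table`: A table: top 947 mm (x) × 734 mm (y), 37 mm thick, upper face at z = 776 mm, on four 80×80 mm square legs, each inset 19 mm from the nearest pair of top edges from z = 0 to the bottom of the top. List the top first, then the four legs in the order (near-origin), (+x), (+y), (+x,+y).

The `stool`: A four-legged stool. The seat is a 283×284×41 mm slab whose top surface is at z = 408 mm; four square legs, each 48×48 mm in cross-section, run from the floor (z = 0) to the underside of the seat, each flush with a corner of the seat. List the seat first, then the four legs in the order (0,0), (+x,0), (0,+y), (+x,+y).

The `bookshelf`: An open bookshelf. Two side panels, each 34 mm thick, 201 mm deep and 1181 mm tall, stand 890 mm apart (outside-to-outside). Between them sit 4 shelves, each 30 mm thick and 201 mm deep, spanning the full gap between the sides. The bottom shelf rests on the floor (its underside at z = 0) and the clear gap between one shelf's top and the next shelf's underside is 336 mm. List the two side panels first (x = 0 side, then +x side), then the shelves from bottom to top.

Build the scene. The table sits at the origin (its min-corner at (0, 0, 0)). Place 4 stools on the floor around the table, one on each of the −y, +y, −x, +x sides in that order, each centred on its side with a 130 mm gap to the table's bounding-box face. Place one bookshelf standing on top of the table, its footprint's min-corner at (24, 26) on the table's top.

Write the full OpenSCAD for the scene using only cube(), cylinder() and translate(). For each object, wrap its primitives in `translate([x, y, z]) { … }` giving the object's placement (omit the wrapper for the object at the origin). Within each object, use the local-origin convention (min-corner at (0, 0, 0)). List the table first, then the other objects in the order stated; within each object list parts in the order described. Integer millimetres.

translate([0, 0, 739]) cube([947, 734, 37]);
translate([19, 19, 0]) cube([80, 80, 739]);
translate([848, 19, 0]) cube([80, 80, 739]);
translate([19, 635, 0]) cube([80, 80, 739]);
translate([848, 635, 0]) cube([80, 80, 739]);
translate([332, -414, 0]) {
  translate([0, 0, 367]) cube([283, 284, 41]);
  cube([48, 48, 367]);
  translate([235, 0, 0]) cube([48, 48, 367]);
  translate([0, 236, 0]) cube([48, 48, 367]);
  translate([235, 236, 0]) cube([48, 48, 367]);
}
translate([332, 864, 0]) {
  translate([0, 0, 367]) cube([283, 284, 41]);
  cube([48, 48, 367]);
  translate([235, 0, 0]) cube([48, 48, 367]);
  translate([0, 236, 0]) cube([48, 48, 367]);
  translate([235, 236, 0]) cube([48, 48, 367]);
}
translate([-413, 225, 0]) {
  translate([0, 0, 367]) cube([283, 284, 41]);
  cube([48, 48, 367]);
  translate([235, 0, 0]) cube([48, 48, 367]);
  translate([0, 236, 0]) cube([48, 48, 367]);
  translate([235, 236, 0]) cube([48, 48, 367]);
}
translate([1077, 225, 0]) {
  translate([0, 0, 367]) cube([283, 284, 41]);
  cube([48, 48, 367]);
  translate([235, 0, 0]) cube([48, 48, 367]);
  translate([0, 236, 0]) cube([48, 48, 367]);
  translate([235, 236, 0]) cube([48, 48, 367]);
}
translate([24, 26, 776]) {
  cube([34, 201, 1181]);
  translate([856, 0, 0]) cube([34, 201, 1181]);
  translate([34, 0, 0]) cube([822, 201, 30]);
  translate([34, 0, 366]) cube([822, 201, 30]);
  translate([34, 0, 732]) cube([822, 201, 30]);
  translate([34, 0, 1098]) cube([822, 201, 30]);
}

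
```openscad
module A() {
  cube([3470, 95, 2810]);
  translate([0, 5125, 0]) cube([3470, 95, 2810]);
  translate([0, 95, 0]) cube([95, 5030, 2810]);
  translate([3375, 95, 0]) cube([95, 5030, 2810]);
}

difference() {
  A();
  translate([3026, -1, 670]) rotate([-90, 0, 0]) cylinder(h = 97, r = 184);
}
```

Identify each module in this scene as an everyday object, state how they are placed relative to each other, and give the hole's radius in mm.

A is a house frame. The house frame has a circular hole through its front wall. The hole's radius is 184 mm.

The subtracted cylinder has r = 184 mm.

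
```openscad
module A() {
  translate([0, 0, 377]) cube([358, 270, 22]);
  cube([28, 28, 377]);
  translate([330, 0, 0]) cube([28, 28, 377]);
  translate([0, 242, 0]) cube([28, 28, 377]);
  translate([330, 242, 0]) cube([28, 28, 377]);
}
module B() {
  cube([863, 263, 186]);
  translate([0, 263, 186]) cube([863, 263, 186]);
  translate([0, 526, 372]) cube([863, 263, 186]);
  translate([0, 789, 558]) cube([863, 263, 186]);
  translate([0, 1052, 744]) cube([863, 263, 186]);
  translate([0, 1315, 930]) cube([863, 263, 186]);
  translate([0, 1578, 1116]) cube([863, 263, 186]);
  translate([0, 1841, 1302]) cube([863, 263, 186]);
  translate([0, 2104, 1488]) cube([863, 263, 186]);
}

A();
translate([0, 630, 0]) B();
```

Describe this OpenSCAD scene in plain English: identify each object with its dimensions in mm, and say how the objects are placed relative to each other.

A is a four-legged stool. The seat is 358×270 mm, 22 mm thick, top at z = 399 mm. It stands on four square legs, each 28×28 mm in cross-section, from z = 0 to the seat underside, each flush with a corner of the seat.

B is a straight staircase of 9 solid steps. Each step is 863 mm wide (x), 263 mm deep (y, the going) and 186 mm tall (the rise). The first step rests on the floor; each subsequent step sits one going further in +y and one rise higher in +z, directly behind and above the previous step with no overlap.

The staircase is on the floor beside the stool on its +y side.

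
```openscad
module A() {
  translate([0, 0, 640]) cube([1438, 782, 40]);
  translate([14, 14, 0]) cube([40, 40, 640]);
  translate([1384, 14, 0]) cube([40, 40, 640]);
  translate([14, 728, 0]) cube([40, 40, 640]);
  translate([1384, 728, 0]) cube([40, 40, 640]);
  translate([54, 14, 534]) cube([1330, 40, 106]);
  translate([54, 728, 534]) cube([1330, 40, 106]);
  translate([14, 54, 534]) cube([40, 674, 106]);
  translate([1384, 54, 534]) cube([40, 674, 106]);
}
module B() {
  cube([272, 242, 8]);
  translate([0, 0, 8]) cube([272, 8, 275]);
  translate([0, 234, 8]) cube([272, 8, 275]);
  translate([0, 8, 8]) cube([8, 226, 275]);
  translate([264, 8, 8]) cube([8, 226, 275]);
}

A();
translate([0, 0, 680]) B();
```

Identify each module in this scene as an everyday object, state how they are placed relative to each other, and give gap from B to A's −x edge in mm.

The open box's min-x is at 0; the table's min-x is 0; gap = 0 mm.

A is a table. B is an open box. The open box is on top of the table. The gap from the open box to the table's −x edge is 0 mm.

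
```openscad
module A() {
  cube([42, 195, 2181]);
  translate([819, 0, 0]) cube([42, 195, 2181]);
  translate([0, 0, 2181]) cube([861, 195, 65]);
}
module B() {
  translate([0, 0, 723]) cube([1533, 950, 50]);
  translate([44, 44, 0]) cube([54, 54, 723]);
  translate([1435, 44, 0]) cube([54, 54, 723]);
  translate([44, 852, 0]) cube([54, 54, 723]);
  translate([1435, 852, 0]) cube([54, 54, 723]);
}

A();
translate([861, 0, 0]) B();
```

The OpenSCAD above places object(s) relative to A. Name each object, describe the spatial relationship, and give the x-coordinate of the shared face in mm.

A is a door frame. B is a table. The table is against the door frame's +x side, with their −y faces flush. The x-coordinate of the shared face is 861 mm.

The door frame's +x face and the table's −x face are both at x = 861 mm.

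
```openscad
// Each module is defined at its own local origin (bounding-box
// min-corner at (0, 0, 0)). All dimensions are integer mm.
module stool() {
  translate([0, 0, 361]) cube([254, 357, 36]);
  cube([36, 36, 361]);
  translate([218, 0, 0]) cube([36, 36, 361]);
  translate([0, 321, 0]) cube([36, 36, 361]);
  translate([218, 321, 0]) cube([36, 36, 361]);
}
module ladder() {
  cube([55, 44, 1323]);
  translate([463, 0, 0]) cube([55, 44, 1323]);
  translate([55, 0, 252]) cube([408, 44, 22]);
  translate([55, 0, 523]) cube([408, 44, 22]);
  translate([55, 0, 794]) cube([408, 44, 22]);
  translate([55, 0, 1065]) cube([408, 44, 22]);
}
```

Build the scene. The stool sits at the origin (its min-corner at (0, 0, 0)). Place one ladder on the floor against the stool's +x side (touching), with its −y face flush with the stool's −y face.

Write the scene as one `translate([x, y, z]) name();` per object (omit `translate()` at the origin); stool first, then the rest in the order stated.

stool();
translate([254, 0, 0]) ladder();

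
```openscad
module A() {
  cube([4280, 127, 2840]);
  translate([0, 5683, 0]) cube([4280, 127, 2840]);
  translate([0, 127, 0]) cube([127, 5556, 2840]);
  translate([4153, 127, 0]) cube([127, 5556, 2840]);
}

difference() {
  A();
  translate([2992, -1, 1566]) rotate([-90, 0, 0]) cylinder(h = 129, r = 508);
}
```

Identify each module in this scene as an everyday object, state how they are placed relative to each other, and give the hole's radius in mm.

The subtracted cylinder has r = 508 mm.

A is a house frame. The house frame has a circular hole through its front wall. The hole's radius is 508 mm.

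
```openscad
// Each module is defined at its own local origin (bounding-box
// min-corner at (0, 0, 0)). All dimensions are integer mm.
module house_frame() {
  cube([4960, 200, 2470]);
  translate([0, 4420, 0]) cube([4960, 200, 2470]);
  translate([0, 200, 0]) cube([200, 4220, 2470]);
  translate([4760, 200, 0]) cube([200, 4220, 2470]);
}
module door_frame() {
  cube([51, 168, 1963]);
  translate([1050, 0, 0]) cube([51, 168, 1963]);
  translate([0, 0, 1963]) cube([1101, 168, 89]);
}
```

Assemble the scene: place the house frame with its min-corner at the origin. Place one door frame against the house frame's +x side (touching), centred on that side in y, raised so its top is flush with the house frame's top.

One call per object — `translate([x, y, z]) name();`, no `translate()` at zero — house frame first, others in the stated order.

house_frame();
translate([4960, 2226, 418]) door_frame();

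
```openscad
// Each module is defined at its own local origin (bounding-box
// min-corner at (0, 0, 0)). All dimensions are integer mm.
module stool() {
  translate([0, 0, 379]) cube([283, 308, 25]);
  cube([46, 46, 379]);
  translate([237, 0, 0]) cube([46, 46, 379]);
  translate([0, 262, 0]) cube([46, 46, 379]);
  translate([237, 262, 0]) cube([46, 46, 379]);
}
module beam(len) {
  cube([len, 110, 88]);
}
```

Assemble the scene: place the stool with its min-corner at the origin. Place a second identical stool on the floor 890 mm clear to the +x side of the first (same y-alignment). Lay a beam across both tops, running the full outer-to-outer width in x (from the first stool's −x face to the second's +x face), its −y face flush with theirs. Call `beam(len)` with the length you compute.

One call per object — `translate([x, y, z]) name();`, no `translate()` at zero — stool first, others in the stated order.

stool();
translate([1173, 0, 0]) stool();
translate([0, 0, 404]) beam(1456);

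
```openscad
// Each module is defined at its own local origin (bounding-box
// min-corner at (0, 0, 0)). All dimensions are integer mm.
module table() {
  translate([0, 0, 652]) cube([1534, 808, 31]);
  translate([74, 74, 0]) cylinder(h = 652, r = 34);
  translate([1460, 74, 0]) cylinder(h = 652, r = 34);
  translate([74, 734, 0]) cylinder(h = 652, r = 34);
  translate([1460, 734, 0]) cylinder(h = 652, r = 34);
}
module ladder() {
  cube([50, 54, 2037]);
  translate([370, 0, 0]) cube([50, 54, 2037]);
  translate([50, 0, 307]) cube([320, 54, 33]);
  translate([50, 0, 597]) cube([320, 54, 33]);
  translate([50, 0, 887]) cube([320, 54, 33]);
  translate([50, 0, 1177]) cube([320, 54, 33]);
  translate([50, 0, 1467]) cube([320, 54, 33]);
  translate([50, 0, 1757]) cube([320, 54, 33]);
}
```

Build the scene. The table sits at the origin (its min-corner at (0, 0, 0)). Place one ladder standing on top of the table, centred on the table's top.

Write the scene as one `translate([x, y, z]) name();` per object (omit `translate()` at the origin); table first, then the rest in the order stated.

table();
translate([557, 377, 683]) ladder();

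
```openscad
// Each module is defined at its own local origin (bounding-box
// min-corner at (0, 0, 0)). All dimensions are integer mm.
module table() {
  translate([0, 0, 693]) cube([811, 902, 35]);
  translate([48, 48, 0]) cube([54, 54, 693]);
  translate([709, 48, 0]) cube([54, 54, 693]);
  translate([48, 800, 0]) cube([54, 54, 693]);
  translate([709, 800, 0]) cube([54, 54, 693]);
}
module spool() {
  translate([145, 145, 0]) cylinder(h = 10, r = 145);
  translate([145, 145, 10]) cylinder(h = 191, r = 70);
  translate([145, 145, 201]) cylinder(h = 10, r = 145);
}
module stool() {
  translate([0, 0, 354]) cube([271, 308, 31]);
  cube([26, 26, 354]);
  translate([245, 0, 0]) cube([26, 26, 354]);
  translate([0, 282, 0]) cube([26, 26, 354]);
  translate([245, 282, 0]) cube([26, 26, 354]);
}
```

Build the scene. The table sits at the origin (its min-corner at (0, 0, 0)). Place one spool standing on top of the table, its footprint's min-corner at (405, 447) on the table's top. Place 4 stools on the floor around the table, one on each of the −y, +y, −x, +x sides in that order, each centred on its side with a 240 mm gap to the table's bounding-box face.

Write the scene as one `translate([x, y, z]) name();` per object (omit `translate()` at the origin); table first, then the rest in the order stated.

table();
translate([405, 447, 728]) spool();
translate([270, -548, 0]) stool();
translate([270, 1142, 0]) stool();
translate([-511, 297, 0]) stool();
translate([1051, 297, 0]) stool();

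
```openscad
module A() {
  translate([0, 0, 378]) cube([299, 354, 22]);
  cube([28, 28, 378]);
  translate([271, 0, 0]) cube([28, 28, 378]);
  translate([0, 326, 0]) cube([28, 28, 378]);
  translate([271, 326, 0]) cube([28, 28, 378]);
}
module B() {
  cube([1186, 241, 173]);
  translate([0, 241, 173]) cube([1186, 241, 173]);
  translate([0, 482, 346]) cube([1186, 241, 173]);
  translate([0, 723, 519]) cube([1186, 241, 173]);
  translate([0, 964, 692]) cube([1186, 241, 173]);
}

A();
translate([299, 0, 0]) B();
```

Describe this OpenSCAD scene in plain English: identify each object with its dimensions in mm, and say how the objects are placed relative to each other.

A is a simple wooden stool: a rectangular seat 299 mm (x) by 354 mm (y), 22 mm thick, top face at z = 400 mm, on four square legs, each 28×28 mm in cross-section. The legs rest on z = 0, each flush with a corner of the seat.

B is a run of 5 identical solid stair steps. Each tread is 1186×241 mm and each step block is 173 mm high. Step 1 rests on the floor; step k is offset from step 1 by (k−1)×241 mm in y and (k−1)×173 mm in z.

The staircase is against the stool's +x side, with their −y faces flush.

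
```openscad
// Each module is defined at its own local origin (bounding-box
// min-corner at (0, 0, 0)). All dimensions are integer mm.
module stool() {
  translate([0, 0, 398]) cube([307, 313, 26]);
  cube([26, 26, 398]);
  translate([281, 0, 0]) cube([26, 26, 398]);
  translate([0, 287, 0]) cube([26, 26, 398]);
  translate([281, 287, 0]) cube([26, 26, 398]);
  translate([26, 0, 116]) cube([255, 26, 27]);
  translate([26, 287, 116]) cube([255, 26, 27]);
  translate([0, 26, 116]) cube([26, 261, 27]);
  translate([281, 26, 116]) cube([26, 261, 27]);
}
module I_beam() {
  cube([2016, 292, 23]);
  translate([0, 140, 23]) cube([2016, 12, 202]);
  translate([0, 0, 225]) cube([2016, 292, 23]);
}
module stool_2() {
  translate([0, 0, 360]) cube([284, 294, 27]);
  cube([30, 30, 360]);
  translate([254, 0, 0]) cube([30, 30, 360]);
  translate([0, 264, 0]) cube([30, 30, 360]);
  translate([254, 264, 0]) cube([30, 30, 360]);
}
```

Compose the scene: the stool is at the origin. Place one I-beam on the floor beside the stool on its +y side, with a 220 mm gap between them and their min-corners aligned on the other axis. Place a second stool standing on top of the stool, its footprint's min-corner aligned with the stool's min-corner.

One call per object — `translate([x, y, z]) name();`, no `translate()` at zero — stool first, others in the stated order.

stool();
translate([0, 533, 0]) I_beam();
translate([0, 0, 424]) stool_2();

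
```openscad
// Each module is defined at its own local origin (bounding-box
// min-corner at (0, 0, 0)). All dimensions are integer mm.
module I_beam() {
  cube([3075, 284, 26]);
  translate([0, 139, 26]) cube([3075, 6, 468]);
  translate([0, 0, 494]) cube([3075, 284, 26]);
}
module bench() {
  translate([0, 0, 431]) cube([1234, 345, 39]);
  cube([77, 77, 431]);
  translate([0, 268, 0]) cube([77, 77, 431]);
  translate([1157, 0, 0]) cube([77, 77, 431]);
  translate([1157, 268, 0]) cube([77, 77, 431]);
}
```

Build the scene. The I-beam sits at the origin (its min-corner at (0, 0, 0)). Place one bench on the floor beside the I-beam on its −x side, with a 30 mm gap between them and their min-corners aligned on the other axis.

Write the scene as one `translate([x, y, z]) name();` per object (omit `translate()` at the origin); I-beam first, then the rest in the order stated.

I_beam();
translate([-1264, 0, 0]) bench();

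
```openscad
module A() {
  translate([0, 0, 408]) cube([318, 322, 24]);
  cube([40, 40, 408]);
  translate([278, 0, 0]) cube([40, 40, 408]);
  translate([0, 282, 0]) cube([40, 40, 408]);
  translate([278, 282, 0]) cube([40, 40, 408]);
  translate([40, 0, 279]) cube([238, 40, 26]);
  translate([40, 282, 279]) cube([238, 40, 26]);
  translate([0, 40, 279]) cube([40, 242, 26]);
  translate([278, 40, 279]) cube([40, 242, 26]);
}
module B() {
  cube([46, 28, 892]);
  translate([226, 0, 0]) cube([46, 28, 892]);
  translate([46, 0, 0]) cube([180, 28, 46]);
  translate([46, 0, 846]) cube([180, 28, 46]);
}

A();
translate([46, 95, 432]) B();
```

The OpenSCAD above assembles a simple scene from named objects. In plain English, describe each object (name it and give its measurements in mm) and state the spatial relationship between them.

A is a four-legged stool. The seat is 318×322 mm, 24 mm thick, top at z = 432 mm. It stands on four square legs, each 40×40 mm in cross-section, from z = 0 to the seat underside, each flush with a corner of the seat. Four stretchers, 40 mm wide and 26 mm tall, connect adjacent legs with their undersides at z = 279 mm, each running between the inner faces of the legs it joins and aligned with the legs' outer faces on the other axis.

B is a picture frame with a 180×800 mm rectangular opening (x by z) and a uniform 46 mm border on every side. Frame depth is 28 mm along y. It is built from two vertical stiles running the full outside height and two horizontal rails spanning the gap between the stiles.

The picture frame is on top of the stool.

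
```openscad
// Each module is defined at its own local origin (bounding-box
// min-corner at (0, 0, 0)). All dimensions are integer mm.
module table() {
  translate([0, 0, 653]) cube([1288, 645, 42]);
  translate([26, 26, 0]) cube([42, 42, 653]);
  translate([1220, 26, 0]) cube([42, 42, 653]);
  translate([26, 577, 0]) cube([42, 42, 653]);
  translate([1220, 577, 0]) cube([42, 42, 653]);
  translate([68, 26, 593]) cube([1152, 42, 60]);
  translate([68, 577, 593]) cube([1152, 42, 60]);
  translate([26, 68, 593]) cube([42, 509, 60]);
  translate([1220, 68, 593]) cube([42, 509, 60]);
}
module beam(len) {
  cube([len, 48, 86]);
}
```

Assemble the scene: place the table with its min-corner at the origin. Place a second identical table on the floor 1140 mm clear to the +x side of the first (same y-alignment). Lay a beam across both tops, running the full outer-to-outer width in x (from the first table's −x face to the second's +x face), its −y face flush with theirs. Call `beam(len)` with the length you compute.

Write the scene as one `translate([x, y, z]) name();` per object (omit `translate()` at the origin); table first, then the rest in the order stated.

table();
translate([2428, 0, 0]) table();
translate([0, 0, 695]) beam(3716);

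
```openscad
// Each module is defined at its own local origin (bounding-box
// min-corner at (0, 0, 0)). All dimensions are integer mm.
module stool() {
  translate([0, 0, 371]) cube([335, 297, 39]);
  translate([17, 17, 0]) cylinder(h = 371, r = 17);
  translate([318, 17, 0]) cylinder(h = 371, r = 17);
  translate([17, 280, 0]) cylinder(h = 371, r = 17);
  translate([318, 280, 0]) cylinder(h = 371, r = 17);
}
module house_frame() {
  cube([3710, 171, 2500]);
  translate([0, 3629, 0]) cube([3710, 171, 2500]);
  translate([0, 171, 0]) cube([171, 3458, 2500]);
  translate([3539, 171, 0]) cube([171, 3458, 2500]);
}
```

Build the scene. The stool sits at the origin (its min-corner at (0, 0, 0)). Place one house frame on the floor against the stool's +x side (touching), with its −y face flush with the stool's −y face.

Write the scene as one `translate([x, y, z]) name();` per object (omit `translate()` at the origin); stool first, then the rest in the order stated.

stool();
translate([335, 0, 0]) house_frame();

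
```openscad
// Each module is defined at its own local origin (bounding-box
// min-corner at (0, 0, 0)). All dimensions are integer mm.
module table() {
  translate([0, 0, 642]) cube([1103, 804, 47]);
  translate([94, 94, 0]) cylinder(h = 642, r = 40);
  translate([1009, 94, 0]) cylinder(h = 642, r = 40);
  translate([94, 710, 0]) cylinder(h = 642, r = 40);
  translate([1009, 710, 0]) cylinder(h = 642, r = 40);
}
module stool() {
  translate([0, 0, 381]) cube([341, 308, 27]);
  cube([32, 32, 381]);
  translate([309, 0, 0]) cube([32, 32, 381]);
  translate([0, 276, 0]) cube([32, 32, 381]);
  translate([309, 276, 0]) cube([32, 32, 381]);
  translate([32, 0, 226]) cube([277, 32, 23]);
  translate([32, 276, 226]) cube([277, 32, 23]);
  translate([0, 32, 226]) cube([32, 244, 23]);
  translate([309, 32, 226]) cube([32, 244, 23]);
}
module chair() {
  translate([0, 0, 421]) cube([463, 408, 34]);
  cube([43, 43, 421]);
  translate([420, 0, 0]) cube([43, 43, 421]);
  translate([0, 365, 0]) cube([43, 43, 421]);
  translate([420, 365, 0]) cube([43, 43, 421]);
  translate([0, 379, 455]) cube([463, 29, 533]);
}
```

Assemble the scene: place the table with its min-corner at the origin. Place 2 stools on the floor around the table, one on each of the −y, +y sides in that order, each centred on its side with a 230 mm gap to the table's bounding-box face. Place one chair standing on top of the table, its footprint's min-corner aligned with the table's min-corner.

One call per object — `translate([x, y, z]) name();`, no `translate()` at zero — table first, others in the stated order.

table();
translate([381, -538, 0]) stool();
translate([381, 1034, 0]) stool();
translate([0, 0, 689]) chair();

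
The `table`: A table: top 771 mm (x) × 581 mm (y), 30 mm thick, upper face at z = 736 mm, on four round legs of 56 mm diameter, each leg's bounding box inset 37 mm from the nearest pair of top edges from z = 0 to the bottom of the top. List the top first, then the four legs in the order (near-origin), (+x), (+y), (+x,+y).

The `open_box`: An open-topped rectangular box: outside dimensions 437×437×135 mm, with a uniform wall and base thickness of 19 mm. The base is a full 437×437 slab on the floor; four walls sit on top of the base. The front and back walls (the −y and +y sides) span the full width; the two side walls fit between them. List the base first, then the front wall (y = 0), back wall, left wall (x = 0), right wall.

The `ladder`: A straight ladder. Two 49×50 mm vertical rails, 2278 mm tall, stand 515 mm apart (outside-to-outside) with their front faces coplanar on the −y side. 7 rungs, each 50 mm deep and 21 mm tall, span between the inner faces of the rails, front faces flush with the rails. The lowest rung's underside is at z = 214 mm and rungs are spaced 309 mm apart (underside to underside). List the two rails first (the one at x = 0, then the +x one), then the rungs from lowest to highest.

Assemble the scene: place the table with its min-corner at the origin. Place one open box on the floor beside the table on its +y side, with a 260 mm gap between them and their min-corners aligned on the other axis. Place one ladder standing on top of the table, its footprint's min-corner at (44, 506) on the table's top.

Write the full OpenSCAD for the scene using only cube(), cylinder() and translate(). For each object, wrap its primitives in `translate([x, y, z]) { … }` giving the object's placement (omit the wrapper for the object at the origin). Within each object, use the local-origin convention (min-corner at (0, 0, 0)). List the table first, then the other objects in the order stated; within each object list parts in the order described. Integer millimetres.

translate([0, 0, 706]) cube([771, 581, 30]);
translate([65, 65, 0]) cylinder(h = 706, r = 28);
translate([706, 65, 0]) cylinder(h = 706, r = 28);
translate([65, 516, 0]) cylinder(h = 706, r = 28);
translate([706, 516, 0]) cylinder(h = 706, r = 28);
translate([0, 841, 0]) {
  cube([437, 437, 19]);
  translate([0, 0, 19]) cube([437, 19, 116]);
  translate([0, 418, 19]) cube([437, 19, 116]);
  translate([0, 19, 19]) cube([19, 399, 116]);
  translate([418, 19, 19]) cube([19, 399, 116]);
}
translate([44, 506, 736]) {
  cube([49, 50, 2278]);
  translate([466, 0, 0]) cube([49, 50, 2278]);
  translate([49, 0, 214]) cube([417, 50, 21]);
  translate([49, 0, 523]) cube([417, 50, 21]);
  translate([49, 0, 832]) cube([417, 50, 21]);
  translate([49, 0, 1141]) cube([417, 50, 21]);
  translate([49, 0, 1450]) cube([417, 50, 21]);
  translate([49, 0, 1759]) cube([417, 50, 21]);
  translate([49, 0, 2068]) cube([417, 50, 21]);
}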